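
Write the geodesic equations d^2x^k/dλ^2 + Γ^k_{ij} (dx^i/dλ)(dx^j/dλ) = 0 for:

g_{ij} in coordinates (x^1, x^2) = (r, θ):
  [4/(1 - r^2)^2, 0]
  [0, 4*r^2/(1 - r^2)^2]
Geodesic equation: d^2x^k/dλ^2 + Γ^k_{ij} (dx^i/dλ)(dx^j/dλ) = 0.
Non-zero Christoffel symbols:
Γ^r_{r r} = 2*r/(1 - r^2)
Γ^r_{θ θ} = (r^3 + r)/(r^2 - 1)
Γ^θ_{r θ} = (-r^2 - 1)/(r^3 - r)
Substituting (the symmetric pair Γ^k_{ij}, Γ^k_{ji} combines into a factor 2):
d^2r/dλ^2 + (2*r/(1 - r^2)) (dr/dλ)^2 + ((r^3 + r)/(r^2 - 1)) (dθ/dλ)^2 = 0
d^2θ/dλ^2 + ((-2*r^2 - 2)/(r^3 - r)) (dr/dλ)(dθ/dλ) = 0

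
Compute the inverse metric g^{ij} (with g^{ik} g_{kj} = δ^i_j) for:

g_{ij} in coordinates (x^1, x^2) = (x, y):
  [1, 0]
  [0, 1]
The metric is diagonal, so g^{ij} is diagonal with entries 1/g_{ii}: diag(1, 1).
g^{ij}:
  [1, 0]
  [0, 1]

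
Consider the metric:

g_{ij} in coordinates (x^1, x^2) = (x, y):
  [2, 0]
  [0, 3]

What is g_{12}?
With x^1 = x, x^2 = y, g_{12} = g_{xy} is the row-1, column-2 entry of the matrix.
g_{12} = 0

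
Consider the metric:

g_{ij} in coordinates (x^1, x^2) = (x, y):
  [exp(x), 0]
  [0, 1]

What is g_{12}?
With x^1 = x, x^2 = y, g_{12} = g_{xy} is the row-1, column-2 entry of the matrix.
g_{12} = 0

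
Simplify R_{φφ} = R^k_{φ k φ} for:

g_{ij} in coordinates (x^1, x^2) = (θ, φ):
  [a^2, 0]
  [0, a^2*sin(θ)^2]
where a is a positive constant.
Non-zero Christoffel symbols (Γ^k_{ij} = Γ^k_{ji}):
Γ^θ_{φ φ} = -sin(2*θ)/2
Γ^φ_{θ φ} = 1/tan(θ)
R^θ_{φ θ φ} = ∂_θ Γ^θ_{φ φ} - ∂_φ Γ^θ_{φ θ} + Γ^θ_{θ m} Γ^m_{φ φ} - Γ^θ_{φ m} Γ^m_{φ θ}
  = (-cos(2*θ)) - (0) + (0) - (-cos(θ)^2) = sin(θ)^2
R^φ_{φ φ φ} = 0 (a repeated index in an antisymmetric pair)
R_{φφ} = R^θ_{φ θ φ} + R^φ_{φ φ φ} = (sin(θ)^2) + (0) = sin(θ)^2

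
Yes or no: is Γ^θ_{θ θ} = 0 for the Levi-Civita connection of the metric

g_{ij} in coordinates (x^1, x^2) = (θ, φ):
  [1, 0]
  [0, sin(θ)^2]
Γ^θ_{θ θ} = (1/2) g^{θθ} (∂_θ g_{θθ} + ∂_θ g_{θθ} - ∂_θ g_{θθ}) = (1/2)(1)((0) + (0) - (0)) = 0
This equals the proposed value 0.
Yes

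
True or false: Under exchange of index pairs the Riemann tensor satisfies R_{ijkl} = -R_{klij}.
The pair-exchange symmetry has a plus sign: R_{ijkl} = +R_{klij}.
False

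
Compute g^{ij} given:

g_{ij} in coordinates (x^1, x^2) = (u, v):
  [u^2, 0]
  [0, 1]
The metric is diagonal, so g^{ij} is diagonal with entries 1/g_{ii}: diag(1/(u^2), 1).
g^{ij}:
  [1/u^2, 0]
  [0, 1]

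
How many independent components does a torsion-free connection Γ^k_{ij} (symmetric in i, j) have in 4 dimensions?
Γ^k_{ij} has n choices for the upper index and n(n+1)/2 independent symmetric lower index pairs.
Total = 4 × 4×5/2 = 4 × 10 = 40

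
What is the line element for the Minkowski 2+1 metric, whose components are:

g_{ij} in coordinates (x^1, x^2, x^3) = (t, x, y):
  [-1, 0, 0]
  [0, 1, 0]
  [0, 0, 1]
ds^2 = g_{ij} dx^i dx^j; only the non-zero components contribute.
ds^2 = -dt^2 + dx^2 + dy^2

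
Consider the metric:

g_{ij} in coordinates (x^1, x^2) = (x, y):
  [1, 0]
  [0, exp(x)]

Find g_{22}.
With x^1 = x, x^2 = y, g_{22} = g_{yy} is the row-2, column-2 entry of the matrix.
g_{22} = exp(x)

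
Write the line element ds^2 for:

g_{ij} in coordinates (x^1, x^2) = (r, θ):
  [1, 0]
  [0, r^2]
ds^2 = g_{ij} dx^i dx^j; only the non-zero components contribute.
ds^2 = dr^2 + r^2 dθ^2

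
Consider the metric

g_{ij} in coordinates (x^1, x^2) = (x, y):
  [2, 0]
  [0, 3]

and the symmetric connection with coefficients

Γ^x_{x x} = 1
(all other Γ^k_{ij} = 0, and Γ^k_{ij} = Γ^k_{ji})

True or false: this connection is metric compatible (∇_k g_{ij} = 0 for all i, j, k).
Using ∇_k g_{ij} = ∂_k g_{ij} - Γ^m_{ki} g_{mj} - Γ^m_{kj} g_{im}:
∇_x g_{xx} = (0) - (2) - (2) = -4 ≠ 0
So the connection is not metric compatible (it is not the Levi-Civita connection).
False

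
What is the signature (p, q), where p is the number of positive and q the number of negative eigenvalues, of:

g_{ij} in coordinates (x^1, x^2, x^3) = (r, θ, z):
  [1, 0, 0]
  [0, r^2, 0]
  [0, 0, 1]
The metric is diagonal, so its eigenvalues are the diagonal entries: 1, r^2, 1 (at a generic point, where coordinate-dependent entries are positive).
3 positive, 0 negative.
(3, 0) - Riemannian (positive definite)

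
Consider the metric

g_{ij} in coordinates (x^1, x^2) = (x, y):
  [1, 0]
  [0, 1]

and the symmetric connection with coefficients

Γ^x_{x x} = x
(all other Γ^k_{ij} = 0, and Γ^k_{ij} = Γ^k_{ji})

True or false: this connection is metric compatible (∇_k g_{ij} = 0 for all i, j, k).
Using ∇_k g_{ij} = ∂_k g_{ij} - Γ^m_{ki} g_{mj} - Γ^m_{kj} g_{im}:
∇_x g_{xx} = (0) - (x) - (x) = -2*x ≠ 0
So the connection is not metric compatible (it is not the Levi-Civita connection).
False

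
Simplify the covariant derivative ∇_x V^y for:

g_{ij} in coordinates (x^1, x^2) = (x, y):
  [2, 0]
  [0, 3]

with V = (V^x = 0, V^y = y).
All Christoffel symbols are zero.
∇_x V^y = ∂_x V^y + Γ^y_{x j} V^j
  = (0) + (0)(0) + (0)(y)
  = 0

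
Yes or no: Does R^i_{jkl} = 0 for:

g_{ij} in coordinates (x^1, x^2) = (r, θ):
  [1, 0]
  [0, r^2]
Non-zero Christoffel symbols:
Γ^r_{θ θ} = -r
Γ^θ_{r θ} = 1/r
Ricci tensor: R_{rr} = 0, R_{rθ} = 0, R_{θθ} = 0
All R_{ij} vanish; in 2 dimensions the Riemann tensor is fully determined by the Ricci tensor, so R^i_{jkl} = 0: the metric is flat (curvilinear coordinates on flat space).
Yes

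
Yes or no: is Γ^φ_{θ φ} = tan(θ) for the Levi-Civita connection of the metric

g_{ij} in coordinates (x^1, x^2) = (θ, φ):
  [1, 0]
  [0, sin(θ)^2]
Γ^φ_{θ φ} = (1/2) g^{φφ} (∂_θ g_{φφ} + ∂_φ g_{φθ} - ∂_φ g_{θφ}) = (1/2)(1/sin(θ)^2)((sin(2*θ)) + (0) - (0)) = 1/tan(θ)
This differs from the proposed value tan(θ).
No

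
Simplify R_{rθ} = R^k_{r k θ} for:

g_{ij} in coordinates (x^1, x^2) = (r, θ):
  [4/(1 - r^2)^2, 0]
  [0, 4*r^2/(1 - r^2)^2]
Non-zero Christoffel symbols (Γ^k_{ij} = Γ^k_{ji}):
Γ^r_{r r} = 2*r/(1 - r^2)
Γ^r_{θ θ} = (r^3 + r)/(r^2 - 1)
Γ^θ_{r θ} = (-r^2 - 1)/(r^3 - r)
R^r_{r r θ} = 0 (a repeated index in an antisymmetric pair)
R^θ_{r θ θ} = 0 (a repeated index in an antisymmetric pair)
R_{rθ} = R^r_{r r θ} + R^θ_{r θ θ} = (0) + (0) = 0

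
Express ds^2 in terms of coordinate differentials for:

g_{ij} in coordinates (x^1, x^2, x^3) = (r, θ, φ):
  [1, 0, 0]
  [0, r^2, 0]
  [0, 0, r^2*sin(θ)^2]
ds^2 = g_{ij} dx^i dx^j; only the non-zero components contribute.
ds^2 = dr^2 + r^2 dθ^2 + r^2*sin(θ)^2 dφ^2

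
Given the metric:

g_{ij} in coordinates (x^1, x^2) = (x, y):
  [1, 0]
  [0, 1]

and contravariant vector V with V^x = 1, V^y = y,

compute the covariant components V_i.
V_i = g_{ij} V^j:
V_x = (1)(1) + (0)(y) = 1
V_y = (0)(1) + (1)(y) = y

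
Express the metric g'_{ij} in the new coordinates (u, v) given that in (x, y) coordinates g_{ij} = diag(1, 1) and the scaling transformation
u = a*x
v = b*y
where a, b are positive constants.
Invert the transformation: x = u/a, y = v/b
g'_{ij} = (∂x^k/∂x'^i)(∂x^l/∂x'^j) g_{kl}; with g_{kl} = δ_{kl} this is Σ_k (∂x^k/∂x'^i)(∂x^k/∂x'^j).
Jacobian: ∂x/∂u = 1/a, ∂x/∂v = 0, ∂y/∂u = 0, ∂y/∂v = 1/b
g'_{uu} = (1/a)(1/a) + (0)(0) = 1/a^2
g'_{uv} = (1/a)(0) + (0)(1/b) = 0
g'_{vv} = (0)(0) + (1/b)(1/b) = 1/b^2
g'_{ij} = diag(1/a^2, 1/b^2)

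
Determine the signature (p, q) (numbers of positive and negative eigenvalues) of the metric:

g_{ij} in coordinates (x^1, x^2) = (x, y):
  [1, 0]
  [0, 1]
The metric is diagonal, so its eigenvalues are the diagonal entries: 1, 1 (at a generic point, where coordinate-dependent entries are positive).
2 positive, 0 negative.
(2, 0) - Riemannian (positive definite)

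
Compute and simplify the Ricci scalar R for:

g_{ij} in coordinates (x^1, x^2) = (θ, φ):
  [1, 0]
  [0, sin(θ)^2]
Non-zero Christoffel symbols (Γ^k_{ij} = Γ^k_{ji}):
Γ^θ_{φ φ} = -sin(2*θ)/2
Γ^φ_{θ φ} = 1/tan(θ)
Ricci tensor (R_{ij} = R^k_{ikj}): R_{θθ} = 1, R_{θφ} = 0, R_{φφ} = sin(θ)^2
Inverse metric: g^{θθ} = 1, g^{φφ} = 1/sin(θ)^2
R = g^{ij} R_{ij} = (1)(1) + (1/sin(θ)^2)(sin(θ)^2) = 2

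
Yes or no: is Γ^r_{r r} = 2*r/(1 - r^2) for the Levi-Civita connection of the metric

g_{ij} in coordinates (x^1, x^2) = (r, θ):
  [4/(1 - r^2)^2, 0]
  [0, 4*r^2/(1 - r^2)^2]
Γ^r_{r r} = (1/2) g^{rr} (∂_r g_{rr} + ∂_r g_{rr} - ∂_r g_{rr}) = (1/2)((1 - r^2)^2/4)((16*r/(1 - r^2)^3) + (16*r/(1 - r^2)^3) - (16*r/(1 - r^2)^3)) = 2*r/(1 - r^2)
This equals the proposed value 2*r/(1 - r^2).
Yes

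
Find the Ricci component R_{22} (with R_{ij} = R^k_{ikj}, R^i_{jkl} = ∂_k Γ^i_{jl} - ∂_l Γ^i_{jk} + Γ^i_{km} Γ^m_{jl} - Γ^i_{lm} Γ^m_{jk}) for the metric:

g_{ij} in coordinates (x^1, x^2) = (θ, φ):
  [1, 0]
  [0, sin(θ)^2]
Non-zero Christoffel symbols (Γ^k_{ij} = Γ^k_{ji}):
Γ^θ_{φ φ} = -sin(2*θ)/2
Γ^φ_{θ φ} = 1/tan(θ)
R^θ_{φ θ φ} = ∂_θ Γ^θ_{φ φ} - ∂_φ Γ^θ_{φ θ} + Γ^θ_{θ m} Γ^m_{φ φ} - Γ^θ_{φ m} Γ^m_{φ θ}
  = (-cos(2*θ)) - (0) + (0) - (-cos(θ)^2) = sin(θ)^2
R^φ_{φ φ φ} = 0 (a repeated index in an antisymmetric pair)
R_{φφ} = R^θ_{φ θ φ} + R^φ_{φ φ φ} = (sin(θ)^2) + (0) = sin(θ)^2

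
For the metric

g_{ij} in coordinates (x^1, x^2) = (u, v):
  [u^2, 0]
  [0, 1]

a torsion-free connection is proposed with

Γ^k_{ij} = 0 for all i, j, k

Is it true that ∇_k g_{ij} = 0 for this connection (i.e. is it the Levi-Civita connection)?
Using ∇_k g_{ij} = ∂_k g_{ij} - Γ^m_{ki} g_{mj} - Γ^m_{kj} g_{im}:
∇_u g_{uu} = (2*u) - (0) - (0) = 2*u ≠ 0
So the connection is not metric compatible (it is not the Levi-Civita connection).
No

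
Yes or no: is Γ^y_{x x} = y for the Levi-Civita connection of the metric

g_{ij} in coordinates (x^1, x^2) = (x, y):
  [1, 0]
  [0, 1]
Γ^y_{x x} = (1/2) g^{yy} (∂_x g_{yx} + ∂_x g_{yx} - ∂_y g_{xx}) = (1/2)(1)((0) + (0) - (0)) = 0
This differs from the proposed value y.
No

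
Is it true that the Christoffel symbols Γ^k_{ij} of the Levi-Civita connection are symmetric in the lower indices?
The Levi-Civita connection is torsion-free, which is exactly Γ^k_{ij} = Γ^k_{ji}.
Yes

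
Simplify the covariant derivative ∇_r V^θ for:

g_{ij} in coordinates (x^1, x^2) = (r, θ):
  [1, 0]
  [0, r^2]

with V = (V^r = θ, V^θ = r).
Non-zero Christoffel symbols:
Γ^r_{θ θ} = -r
Γ^θ_{r θ} = 1/r
∇_r V^θ = ∂_r V^θ + Γ^θ_{r j} V^j
  = (1) + (0)(θ) + (1/r)(r)
  = 2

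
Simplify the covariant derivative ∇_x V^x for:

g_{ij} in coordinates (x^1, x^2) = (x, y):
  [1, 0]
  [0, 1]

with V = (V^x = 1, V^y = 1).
All Christoffel symbols are zero.
∇_x V^x = ∂_x V^x + Γ^x_{x j} V^j
  = (0) + (0)(1) + (0)(1)
  = 0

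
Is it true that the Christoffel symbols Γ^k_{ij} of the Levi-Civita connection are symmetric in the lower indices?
The Levi-Civita connection is torsion-free, which is exactly Γ^k_{ij} = Γ^k_{ji}.
Yes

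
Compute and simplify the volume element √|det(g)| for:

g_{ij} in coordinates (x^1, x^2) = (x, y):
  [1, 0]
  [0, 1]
det(g) = 1
√|det(g)| = 1
Volume element: dV = 1 dx dy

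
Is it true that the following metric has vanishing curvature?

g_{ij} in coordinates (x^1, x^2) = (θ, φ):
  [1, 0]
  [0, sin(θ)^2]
Non-zero Christoffel symbols:
Γ^θ_{φ φ} = -sin(2*θ)/2
Γ^φ_{θ φ} = 1/tan(θ)
Ricci tensor: R_{θθ} = 1, R_{θφ} = 0, R_{φφ} = sin(θ)^2
The Ricci tensor is non-zero, so the Riemann tensor is non-zero: not flat.
No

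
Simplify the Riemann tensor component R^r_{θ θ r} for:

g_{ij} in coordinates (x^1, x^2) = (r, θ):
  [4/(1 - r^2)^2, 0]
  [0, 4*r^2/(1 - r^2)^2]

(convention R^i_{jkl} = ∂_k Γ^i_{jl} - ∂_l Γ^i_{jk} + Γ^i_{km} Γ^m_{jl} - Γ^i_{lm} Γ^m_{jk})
Non-zero Christoffel symbols (Γ^k_{ij} = Γ^k_{ji}):
Γ^r_{r r} = 2*r/(1 - r^2)
Γ^r_{θ θ} = (r^3 + r)/(r^2 - 1)
Γ^θ_{r θ} = (-r^2 - 1)/(r^3 - r)
R^r_{θ θ r} = ∂_θ Γ^r_{θ r} - ∂_r Γ^r_{θ θ} + Γ^r_{θ m} Γ^m_{θ r} - Γ^r_{r m} Γ^m_{θ θ}
  = (0) - ((r^4 - 4*r^2 - 1)/(r^2 - 1)^2) + (-(r^2 + 1)^2/(r^2 - 1)^2) - (-2*r^2*(r^2 + 1)/(r^2 - 1)^2) = 4*r^2/(r^2 - 1)^2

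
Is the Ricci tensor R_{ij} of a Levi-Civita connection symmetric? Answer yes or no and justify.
R_{ij} = R^k_{ikj}; the pair symmetry R_{kilj} = R_{ljki} gives R_{ij} = R_{ji}.
Yes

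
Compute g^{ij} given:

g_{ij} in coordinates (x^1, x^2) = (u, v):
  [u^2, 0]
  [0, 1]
The metric is diagonal, so g^{ij} is diagonal with entries 1/g_{ii}: diag(1/(u^2), 1).
g^{ij}:
  [1/u^2, 0]
  [0, 1]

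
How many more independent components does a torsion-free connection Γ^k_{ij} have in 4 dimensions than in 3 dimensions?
Independent components in n dimensions: n × n(n+1)/2 = n^2(n+1)/2.
4D: 4 × 10 = 40
3D: 3 × 6 = 18
Difference = 40 - 18 = 22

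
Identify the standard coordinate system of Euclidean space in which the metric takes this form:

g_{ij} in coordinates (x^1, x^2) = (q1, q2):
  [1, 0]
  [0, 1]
All components are constant and the metric is the identity, i.e. orthonormal rectilinear coordinates.
Cartesian (2D) coordinates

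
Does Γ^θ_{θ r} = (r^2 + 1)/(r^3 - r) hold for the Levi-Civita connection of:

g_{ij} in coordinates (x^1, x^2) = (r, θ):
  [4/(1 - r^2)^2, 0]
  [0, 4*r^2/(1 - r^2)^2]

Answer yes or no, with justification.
Γ^θ_{θ r} = (1/2) g^{θθ} (∂_θ g_{θr} + ∂_r g_{θθ} - ∂_θ g_{θr}) = (1/2)((1 - r^2)^2/(4*r^2))((0) + (-8*(r^3 + r)/(r^2 - 1)^3) - (0)) = (-r^2 - 1)/(r^3 - r)
This differs from the proposed value (r^2 + 1)/(r^3 - r).
No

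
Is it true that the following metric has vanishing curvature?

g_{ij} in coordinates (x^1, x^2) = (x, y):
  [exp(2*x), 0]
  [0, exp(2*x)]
Non-zero Christoffel symbols:
Γ^x_{x x} = 1
Γ^x_{y y} = -1
Γ^y_{x y} = 1
Ricci tensor: R_{xx} = 0, R_{xy} = 0, R_{yy} = 0
All R_{ij} vanish; in 2 dimensions the Riemann tensor is fully determined by the Ricci tensor, so R^i_{jkl} = 0: the metric is flat (curvilinear coordinates on flat space).
Yes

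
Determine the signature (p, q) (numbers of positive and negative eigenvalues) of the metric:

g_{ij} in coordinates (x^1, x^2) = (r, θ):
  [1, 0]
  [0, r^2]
The metric is diagonal, so its eigenvalues are the diagonal entries: 1, r^2 (at a generic point, where coordinate-dependent entries are positive).
2 positive, 0 negative.
(2, 0) - Riemannian (positive definite)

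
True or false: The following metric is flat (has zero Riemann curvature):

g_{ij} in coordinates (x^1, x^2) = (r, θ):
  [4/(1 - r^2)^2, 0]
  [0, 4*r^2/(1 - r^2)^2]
Non-zero Christoffel symbols:
Γ^r_{r r} = 2*r/(1 - r^2)
Γ^r_{θ θ} = (r^3 + r)/(r^2 - 1)
Γ^θ_{r θ} = (-r^2 - 1)/(r^3 - r)
Ricci tensor: R_{rr} = -4/(r^2 - 1)^2, R_{rθ} = 0, R_{θθ} = -4*r^2/(r^2 - 1)^2
The Ricci tensor is non-zero, so the Riemann tensor is non-zero: not flat.
False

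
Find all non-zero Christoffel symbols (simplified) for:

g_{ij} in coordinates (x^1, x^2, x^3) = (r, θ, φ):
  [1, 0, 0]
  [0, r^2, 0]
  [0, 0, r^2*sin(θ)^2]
Using Γ^k_{ij} = (1/2) g^{km} (∂_i g_{mj} + ∂_j g_{mi} - ∂_m g_{ij}); the metric is diagonal, so only the m = k term contributes.
Non-zero symbols (using the symmetry Γ^k_{ij} = Γ^k_{ji}):
Γ^r_{θ θ} = (1/2) g^{rr} (∂_θ g_{rθ} + ∂_θ g_{rθ} - ∂_r g_{θθ}) = (1/2)(1)((0) + (0) - (2*r)) = -r
Γ^r_{φ φ} = (1/2) g^{rr} (∂_φ g_{rφ} + ∂_φ g_{rφ} - ∂_r g_{φφ}) = (1/2)(1)((0) + (0) - (2*r*sin(θ)^2)) = -r*sin(θ)^2
Γ^θ_{r θ} = (1/2) g^{θθ} (∂_r g_{θθ} + ∂_θ g_{θr} - ∂_θ g_{rθ}) = (1/2)(1/r^2)((2*r) + (0) - (0)) = 1/r
Γ^θ_{φ φ} = (1/2) g^{θθ} (∂_φ g_{θφ} + ∂_φ g_{θφ} - ∂_θ g_{φφ}) = (1/2)(1/r^2)((0) + (0) - (r^2*sin(2*θ))) = -sin(2*θ)/2
Γ^φ_{r φ} = (1/2) g^{φφ} (∂_r g_{φφ} + ∂_φ g_{φr} - ∂_φ g_{rφ}) = (1/2)(1/(r^2*sin(θ)^2))((2*r*sin(θ)^2) + (0) - (0)) = 1/r
Γ^φ_{θ φ} = (1/2) g^{φφ} (∂_θ g_{φφ} + ∂_φ g_{φθ} - ∂_φ g_{θφ}) = (1/2)(1/(r^2*sin(θ)^2))((r^2*sin(2*θ)) + (0) - (0)) = 1/tan(θ)
All other Christoffel symbols are zero.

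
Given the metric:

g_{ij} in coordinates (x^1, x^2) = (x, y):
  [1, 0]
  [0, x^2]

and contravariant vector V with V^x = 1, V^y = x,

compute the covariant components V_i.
V_i = g_{ij} V^j:
V_x = (1)(1) + (0)(x) = 1
V_y = (0)(1) + (x^2)(x) = x^3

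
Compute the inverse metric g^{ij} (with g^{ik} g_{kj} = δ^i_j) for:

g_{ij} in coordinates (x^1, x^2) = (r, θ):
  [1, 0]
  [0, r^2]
The metric is diagonal, so g^{ij} is diagonal with entries 1/g_{ii}: diag(1, 1/(r^2)).
g^{ij}:
  [1, 0]
  [0, 1/r^2]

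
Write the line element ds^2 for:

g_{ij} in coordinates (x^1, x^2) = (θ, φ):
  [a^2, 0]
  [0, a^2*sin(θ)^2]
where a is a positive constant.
ds^2 = g_{ij} dx^i dx^j; only the non-zero components contribute.
ds^2 = a^2 dθ^2 + a^2*sin(θ)^2 dφ^2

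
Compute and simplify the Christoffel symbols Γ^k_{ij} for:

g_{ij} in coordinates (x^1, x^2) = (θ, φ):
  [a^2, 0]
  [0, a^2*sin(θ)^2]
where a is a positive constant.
Using Γ^k_{ij} = (1/2) g^{km} (∂_i g_{mj} + ∂_j g_{mi} - ∂_m g_{ij}); the metric is diagonal, so only the m = k term contributes.
Non-zero symbols (using the symmetry Γ^k_{ij} = Γ^k_{ji}):
Γ^θ_{φ φ} = (1/2) g^{θθ} (∂_φ g_{θφ} + ∂_φ g_{θφ} - ∂_θ g_{φφ}) = (1/2)(1/a^2)((0) + (0) - (a^2*sin(2*θ))) = -sin(2*θ)/2
Γ^φ_{θ φ} = (1/2) g^{φφ} (∂_θ g_{φφ} + ∂_φ g_{φθ} - ∂_φ g_{θφ}) = (1/2)(1/(a^2*sin(θ)^2))((a^2*sin(2*θ)) + (0) - (0)) = 1/tan(θ)
All other Christoffel symbols are zero.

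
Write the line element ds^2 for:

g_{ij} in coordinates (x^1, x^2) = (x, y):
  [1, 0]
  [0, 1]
ds^2 = g_{ij} dx^i dx^j; only the non-zero components contribute.
ds^2 = dx^2 + dy^2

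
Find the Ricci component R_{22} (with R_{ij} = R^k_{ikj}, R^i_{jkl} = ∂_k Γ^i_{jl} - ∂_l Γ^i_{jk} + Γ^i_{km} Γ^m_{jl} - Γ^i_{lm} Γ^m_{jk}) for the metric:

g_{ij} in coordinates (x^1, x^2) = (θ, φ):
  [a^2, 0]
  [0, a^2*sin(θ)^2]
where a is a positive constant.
Non-zero Christoffel symbols (Γ^k_{ij} = Γ^k_{ji}):
Γ^θ_{φ φ} = -sin(2*θ)/2
Γ^φ_{θ φ} = 1/tan(θ)
R^θ_{φ θ φ} = ∂_θ Γ^θ_{φ φ} - ∂_φ Γ^θ_{φ θ} + Γ^θ_{θ m} Γ^m_{φ φ} - Γ^θ_{φ m} Γ^m_{φ θ}
  = (-cos(2*θ)) - (0) + (0) - (-cos(θ)^2) = sin(θ)^2
R^φ_{φ φ φ} = 0 (a repeated index in an antisymmetric pair)
R_{φφ} = R^θ_{φ θ φ} + R^φ_{φ φ φ} = (sin(θ)^2) + (0) = sin(θ)^2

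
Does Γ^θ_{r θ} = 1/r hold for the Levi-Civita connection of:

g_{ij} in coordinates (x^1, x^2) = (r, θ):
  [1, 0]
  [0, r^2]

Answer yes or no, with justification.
Γ^θ_{r θ} = (1/2) g^{θθ} (∂_r g_{θθ} + ∂_θ g_{θr} - ∂_θ g_{rθ}) = (1/2)(1/r^2)((2*r) + (0) - (0)) = 1/r
This equals the proposed value 1/r.
Yes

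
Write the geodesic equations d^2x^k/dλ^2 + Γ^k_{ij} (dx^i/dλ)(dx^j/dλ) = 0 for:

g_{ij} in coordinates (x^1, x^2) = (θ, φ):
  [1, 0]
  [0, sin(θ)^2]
Geodesic equation: d^2x^k/dλ^2 + Γ^k_{ij} (dx^i/dλ)(dx^j/dλ) = 0.
Non-zero Christoffel symbols:
Γ^θ_{φ φ} = -sin(2*θ)/2
Γ^φ_{θ φ} = 1/tan(θ)
Substituting (the symmetric pair Γ^k_{ij}, Γ^k_{ji} combines into a factor 2):
d^2θ/dλ^2 - (sin(2*θ)/2) (dφ/dλ)^2 = 0
d^2φ/dλ^2 + (2/tan(θ)) (dθ/dλ)(dφ/dλ) = 0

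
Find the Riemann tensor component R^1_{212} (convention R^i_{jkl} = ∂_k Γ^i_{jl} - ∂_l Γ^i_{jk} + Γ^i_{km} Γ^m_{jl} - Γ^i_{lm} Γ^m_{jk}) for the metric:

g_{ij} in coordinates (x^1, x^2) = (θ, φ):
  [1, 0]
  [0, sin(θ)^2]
Non-zero Christoffel symbols (Γ^k_{ij} = Γ^k_{ji}):
Γ^θ_{φ φ} = -sin(2*θ)/2
Γ^φ_{θ φ} = 1/tan(θ)
R^θ_{φ θ φ} = ∂_θ Γ^θ_{φ φ} - ∂_φ Γ^θ_{φ θ} + Γ^θ_{θ m} Γ^m_{φ φ} - Γ^θ_{φ m} Γ^m_{φ θ}
  = (-cos(2*θ)) - (0) + (0) - (-cos(θ)^2) = sin(θ)^2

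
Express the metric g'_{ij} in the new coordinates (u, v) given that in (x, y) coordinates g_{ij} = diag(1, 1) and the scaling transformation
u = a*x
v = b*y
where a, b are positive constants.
Invert the transformation: x = u/a, y = v/b
g'_{ij} = (∂x^k/∂x'^i)(∂x^l/∂x'^j) g_{kl}; with g_{kl} = δ_{kl} this is Σ_k (∂x^k/∂x'^i)(∂x^k/∂x'^j).
Jacobian: ∂x/∂u = 1/a, ∂x/∂v = 0, ∂y/∂u = 0, ∂y/∂v = 1/b
g'_{uu} = (1/a)(1/a) + (0)(0) = 1/a^2
g'_{uv} = (1/a)(0) + (0)(1/b) = 0
g'_{vv} = (0)(0) + (1/b)(1/b) = 1/b^2
g'_{ij} = diag(1/a^2, 1/b^2)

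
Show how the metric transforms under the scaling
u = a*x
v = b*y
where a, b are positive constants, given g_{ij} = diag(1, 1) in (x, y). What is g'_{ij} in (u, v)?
Invert the transformation: x = u/a, y = v/b
g'_{ij} = (∂x^k/∂x'^i)(∂x^l/∂x'^j) g_{kl}; with g_{kl} = δ_{kl} this is Σ_k (∂x^k/∂x'^i)(∂x^k/∂x'^j).
Jacobian: ∂x/∂u = 1/a, ∂x/∂v = 0, ∂y/∂u = 0, ∂y/∂v = 1/b
g'_{uu} = (1/a)(1/a) + (0)(0) = 1/a^2
g'_{uv} = (1/a)(0) + (0)(1/b) = 0
g'_{vv} = (0)(0) + (1/b)(1/b) = 1/b^2
g'_{ij} = diag(1/a^2, 1/b^2)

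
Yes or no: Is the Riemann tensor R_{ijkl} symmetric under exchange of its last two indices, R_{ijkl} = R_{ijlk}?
It is antisymmetric in the last pair: R_{ijkl} = -R_{ijlk}.
No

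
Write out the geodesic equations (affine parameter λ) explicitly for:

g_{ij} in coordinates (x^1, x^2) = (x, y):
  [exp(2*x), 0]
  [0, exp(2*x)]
Geodesic equation: d^2x^k/dλ^2 + Γ^k_{ij} (dx^i/dλ)(dx^j/dλ) = 0.
Non-zero Christoffel symbols:
Γ^x_{x x} = 1
Γ^x_{y y} = -1
Γ^y_{x y} = 1
Substituting (the symmetric pair Γ^k_{ij}, Γ^k_{ji} combines into a factor 2):
d^2x/dλ^2 + (dx/dλ)^2 - (dy/dλ)^2 = 0
d^2y/dλ^2 + 2 (dx/dλ)(dy/dλ) = 0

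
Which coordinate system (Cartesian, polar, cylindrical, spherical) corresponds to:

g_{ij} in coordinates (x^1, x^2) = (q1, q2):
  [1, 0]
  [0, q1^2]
The line element ds^2 = dq1^2 + q1^2 dq2^2 is dr^2 + r^2 dθ^2 with q1 = r, q2 = θ.
polar coordinates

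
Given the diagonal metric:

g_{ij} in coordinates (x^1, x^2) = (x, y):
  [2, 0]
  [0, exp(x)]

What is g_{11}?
With x^1 = x, x^2 = y, g_{11} = g_{xx} is the row-1, column-1 entry of the matrix.
g_{11} = 2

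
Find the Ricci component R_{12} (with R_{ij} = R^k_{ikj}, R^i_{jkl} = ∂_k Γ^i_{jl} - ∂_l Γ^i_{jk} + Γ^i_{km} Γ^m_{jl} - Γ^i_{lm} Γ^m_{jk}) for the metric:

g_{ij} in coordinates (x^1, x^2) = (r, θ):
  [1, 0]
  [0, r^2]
Non-zero Christoffel symbols (Γ^k_{ij} = Γ^k_{ji}):
Γ^r_{θ θ} = -r
Γ^θ_{r θ} = 1/r
R^r_{r r θ} = 0 (a repeated index in an antisymmetric pair)
R^θ_{r θ θ} = 0 (a repeated index in an antisymmetric pair)
R_{rθ} = R^r_{r r θ} + R^θ_{r θ θ} = (0) + (0) = 0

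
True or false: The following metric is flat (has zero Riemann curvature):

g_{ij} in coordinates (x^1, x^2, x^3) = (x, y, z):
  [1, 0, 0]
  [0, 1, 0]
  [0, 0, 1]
All metric components are constant, so every Christoffel symbol vanishes and R^i_{jkl} = 0.
True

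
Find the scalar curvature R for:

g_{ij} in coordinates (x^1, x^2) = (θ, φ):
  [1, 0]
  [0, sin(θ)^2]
Non-zero Christoffel symbols (Γ^k_{ij} = Γ^k_{ji}):
Γ^θ_{φ φ} = -sin(2*θ)/2
Γ^φ_{θ φ} = 1/tan(θ)
Ricci tensor (R_{ij} = R^k_{ikj}): R_{θθ} = 1, R_{θφ} = 0, R_{φφ} = sin(θ)^2
Inverse metric: g^{θθ} = 1, g^{φφ} = 1/sin(θ)^2
R = g^{ij} R_{ij} = (1)(1) + (1/sin(θ)^2)(sin(θ)^2) = 2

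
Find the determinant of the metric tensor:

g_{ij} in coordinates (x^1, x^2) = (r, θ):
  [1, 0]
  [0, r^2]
For a 2×2 metric: det(g) = g_{11}·g_{22} - g_{12}·g_{21}
= (1)·(r^2) - (0)·(0)
= r^2 - 0
det(g) = r^2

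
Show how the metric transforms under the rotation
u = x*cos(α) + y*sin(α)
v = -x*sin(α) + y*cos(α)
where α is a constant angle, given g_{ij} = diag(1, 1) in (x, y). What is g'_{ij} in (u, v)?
Invert the transformation: x = u*cos(α) - v*sin(α), y = u*sin(α) + v*cos(α)
g'_{ij} = (∂x^k/∂x'^i)(∂x^l/∂x'^j) g_{kl}; with g_{kl} = δ_{kl} this is Σ_k (∂x^k/∂x'^i)(∂x^k/∂x'^j).
Jacobian: ∂x/∂u = cos(α), ∂x/∂v = -sin(α), ∂y/∂u = sin(α), ∂y/∂v = cos(α)
g'_{uu} = (cos(α))(cos(α)) + (sin(α))(sin(α)) = 1
g'_{uv} = (cos(α))(-sin(α)) + (sin(α))(cos(α)) = 0
g'_{vv} = (-sin(α))(-sin(α)) + (cos(α))(cos(α)) = 1
g'_{ij} = diag(1, 1)
The Euclidean metric is invariant under rotations.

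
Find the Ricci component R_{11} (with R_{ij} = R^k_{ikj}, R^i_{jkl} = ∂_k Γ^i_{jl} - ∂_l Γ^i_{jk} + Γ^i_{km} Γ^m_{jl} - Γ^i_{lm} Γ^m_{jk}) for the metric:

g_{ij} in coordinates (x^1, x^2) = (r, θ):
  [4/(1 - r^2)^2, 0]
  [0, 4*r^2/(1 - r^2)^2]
Non-zero Christoffel symbols (Γ^k_{ij} = Γ^k_{ji}):
Γ^r_{r r} = 2*r/(1 - r^2)
Γ^r_{θ θ} = (r^3 + r)/(r^2 - 1)
Γ^θ_{r θ} = (-r^2 - 1)/(r^3 - r)
R^r_{r r r} = 0 (a repeated index in an antisymmetric pair)
R^θ_{r θ r} = ∂_θ Γ^θ_{r r} - ∂_r Γ^θ_{r θ} + Γ^θ_{θ m} Γ^m_{r r} - Γ^θ_{r m} Γ^m_{r θ}
  = (0) - ((r^4 + 4*r^2 - 1)/(r^3 - r)^2) + (2*(r^2 + 1)/(r^2 - 1)^2) - ((r^2 + 1)^2/(r^3 - r)^2) = -4/(r^2 - 1)^2
R_{rr} = R^r_{r r r} + R^θ_{r θ r} = (0) + (-4/(r^2 - 1)^2) = -4/(r^2 - 1)^2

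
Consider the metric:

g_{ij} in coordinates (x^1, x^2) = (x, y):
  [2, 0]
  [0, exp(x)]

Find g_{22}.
With x^1 = x, x^2 = y, g_{22} = g_{yy} is the row-2, column-2 entry of the matrix.
g_{22} = exp(x)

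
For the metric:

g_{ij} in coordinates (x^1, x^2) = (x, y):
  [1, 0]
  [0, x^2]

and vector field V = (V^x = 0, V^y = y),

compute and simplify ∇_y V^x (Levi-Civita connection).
Non-zero Christoffel symbols:
Γ^x_{y y} = -x
Γ^y_{x y} = 1/x
∇_y V^x = ∂_y V^x + Γ^x_{y j} V^j
  = (0) + (0)(0) + (-x)(y)
  = -x*y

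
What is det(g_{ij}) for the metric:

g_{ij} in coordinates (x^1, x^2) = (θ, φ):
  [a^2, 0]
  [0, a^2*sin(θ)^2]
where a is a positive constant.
For a 2×2 metric: det(g) = g_{11}·g_{22} - g_{12}·g_{21}
= (a^2)·(a^2*sin(θ)^2) - (0)·(0)
= a^4*sin(θ)^2 - 0
det(g) = a^4*sin(θ)^2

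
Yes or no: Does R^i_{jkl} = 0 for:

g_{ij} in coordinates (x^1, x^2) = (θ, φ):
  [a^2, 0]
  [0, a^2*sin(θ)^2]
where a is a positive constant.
Non-zero Christoffel symbols:
Γ^θ_{φ φ} = -sin(2*θ)/2
Γ^φ_{θ φ} = 1/tan(θ)
Ricci tensor: R_{θθ} = 1, R_{θφ} = 0, R_{φφ} = sin(θ)^2
The Ricci tensor is non-zero, so the Riemann tensor is non-zero: not flat.
No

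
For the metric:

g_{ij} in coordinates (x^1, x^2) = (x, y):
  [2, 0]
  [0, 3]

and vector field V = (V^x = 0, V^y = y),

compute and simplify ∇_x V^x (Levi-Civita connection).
All Christoffel symbols are zero.
∇_x V^x = ∂_x V^x + Γ^x_{x j} V^j
  = (0) + (0)(0) + (0)(y)
  = 0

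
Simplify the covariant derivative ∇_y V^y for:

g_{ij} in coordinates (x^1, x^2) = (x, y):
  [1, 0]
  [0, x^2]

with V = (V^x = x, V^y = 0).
Non-zero Christoffel symbols:
Γ^x_{y y} = -x
Γ^y_{x y} = 1/x
∇_y V^y = ∂_y V^y + Γ^y_{y j} V^j
  = (0) + (1/x)(x) + (0)(0)
  = 1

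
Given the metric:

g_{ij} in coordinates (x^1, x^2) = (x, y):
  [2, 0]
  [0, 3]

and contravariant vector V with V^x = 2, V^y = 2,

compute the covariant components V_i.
V_i = g_{ij} V^j:
V_x = (2)(2) + (0)(2) = 4
V_y = (0)(2) + (3)(2) = 6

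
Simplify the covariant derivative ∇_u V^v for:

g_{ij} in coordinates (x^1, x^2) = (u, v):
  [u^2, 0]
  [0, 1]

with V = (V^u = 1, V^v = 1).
Non-zero Christoffel symbols:
Γ^u_{u u} = 1/u
∇_u V^v = ∂_u V^v + Γ^v_{u j} V^j
  = (0) + (0)(1) + (0)(1)
  = 0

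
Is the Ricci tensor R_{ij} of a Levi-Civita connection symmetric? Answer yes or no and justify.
R_{ij} = R^k_{ikj}; the pair symmetry R_{kilj} = R_{ljki} gives R_{ij} = R_{ji}.
Yes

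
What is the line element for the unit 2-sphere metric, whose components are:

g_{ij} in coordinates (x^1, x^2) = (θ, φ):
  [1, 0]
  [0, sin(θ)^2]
ds^2 = g_{ij} dx^i dx^j; only the non-zero components contribute.
ds^2 = dθ^2 + sin(θ)^2 dφ^2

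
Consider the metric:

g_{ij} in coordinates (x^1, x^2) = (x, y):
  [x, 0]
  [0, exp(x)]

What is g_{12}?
With x^1 = x, x^2 = y, g_{12} = g_{xy} is the row-1, column-2 entry of the matrix.
g_{12} = 0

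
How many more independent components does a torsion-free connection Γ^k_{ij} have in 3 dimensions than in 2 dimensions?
Independent components in n dimensions: n × n(n+1)/2 = n^2(n+1)/2.
3D: 3 × 6 = 18
2D: 2 × 3 = 6
Difference = 18 - 6 = 12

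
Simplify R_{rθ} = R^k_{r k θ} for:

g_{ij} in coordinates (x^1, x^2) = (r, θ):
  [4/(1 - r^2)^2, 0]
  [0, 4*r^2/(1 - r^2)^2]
Non-zero Christoffel symbols (Γ^k_{ij} = Γ^k_{ji}):
Γ^r_{r r} = 2*r/(1 - r^2)
Γ^r_{θ θ} = (r^3 + r)/(r^2 - 1)
Γ^θ_{r θ} = (-r^2 - 1)/(r^3 - r)
R^r_{r r θ} = 0 (a repeated index in an antisymmetric pair)
R^θ_{r θ θ} = 0 (a repeated index in an antisymmetric pair)
R_{rθ} = R^r_{r r θ} + R^θ_{r θ θ} = (0) + (0) = 0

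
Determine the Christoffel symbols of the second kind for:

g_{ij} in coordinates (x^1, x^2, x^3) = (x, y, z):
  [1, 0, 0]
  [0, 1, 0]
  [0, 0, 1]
Using Γ^k_{ij} = (1/2) g^{km} (∂_i g_{mj} + ∂_j g_{mi} - ∂_m g_{ij}); the metric is diagonal, so only the m = k term contributes.
Every metric component is constant, so all ∂_m g_{ij} = 0 and every Christoffel symbol vanishes.
All Christoffel symbols are zero.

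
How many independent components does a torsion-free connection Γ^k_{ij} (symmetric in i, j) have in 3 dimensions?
Γ^k_{ij} has n choices for the upper index and n(n+1)/2 independent symmetric lower index pairs.
Total = 3 × 3×4/2 = 3 × 6 = 18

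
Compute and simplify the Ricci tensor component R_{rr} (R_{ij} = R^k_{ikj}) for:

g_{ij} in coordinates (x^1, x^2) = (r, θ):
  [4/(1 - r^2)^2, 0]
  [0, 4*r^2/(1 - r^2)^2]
Non-zero Christoffel symbols (Γ^k_{ij} = Γ^k_{ji}):
Γ^r_{r r} = 2*r/(1 - r^2)
Γ^r_{θ θ} = (r^3 + r)/(r^2 - 1)
Γ^θ_{r θ} = (-r^2 - 1)/(r^3 - r)
R^r_{r r r} = 0 (a repeated index in an antisymmetric pair)
R^θ_{r θ r} = ∂_θ Γ^θ_{r r} - ∂_r Γ^θ_{r θ} + Γ^θ_{θ m} Γ^m_{r r} - Γ^θ_{r m} Γ^m_{r θ}
  = (0) - ((r^4 + 4*r^2 - 1)/(r^3 - r)^2) + (2*(r^2 + 1)/(r^2 - 1)^2) - ((r^2 + 1)^2/(r^3 - r)^2) = -4/(r^2 - 1)^2
R_{rr} = R^r_{r r r} + R^θ_{r θ r} = (0) + (-4/(r^2 - 1)^2) = -4/(r^2 - 1)^2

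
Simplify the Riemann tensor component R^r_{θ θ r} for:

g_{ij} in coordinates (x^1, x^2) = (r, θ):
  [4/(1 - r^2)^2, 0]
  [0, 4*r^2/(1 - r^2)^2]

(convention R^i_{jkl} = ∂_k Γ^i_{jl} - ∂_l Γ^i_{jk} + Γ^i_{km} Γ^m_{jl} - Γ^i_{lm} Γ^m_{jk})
Non-zero Christoffel symbols (Γ^k_{ij} = Γ^k_{ji}):
Γ^r_{r r} = 2*r/(1 - r^2)
Γ^r_{θ θ} = (r^3 + r)/(r^2 - 1)
Γ^θ_{r θ} = (-r^2 - 1)/(r^3 - r)
R^r_{θ θ r} = ∂_θ Γ^r_{θ r} - ∂_r Γ^r_{θ θ} + Γ^r_{θ m} Γ^m_{θ r} - Γ^r_{r m} Γ^m_{θ θ}
  = (0) - ((r^4 - 4*r^2 - 1)/(r^2 - 1)^2) + (-(r^2 + 1)^2/(r^2 - 1)^2) - (-2*r^2*(r^2 + 1)/(r^2 - 1)^2) = 4*r^2/(r^2 - 1)^2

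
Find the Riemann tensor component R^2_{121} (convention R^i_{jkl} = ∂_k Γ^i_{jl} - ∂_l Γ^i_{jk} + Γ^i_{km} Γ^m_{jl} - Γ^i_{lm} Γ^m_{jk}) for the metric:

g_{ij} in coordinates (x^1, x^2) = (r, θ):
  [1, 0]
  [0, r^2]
Non-zero Christoffel symbols (Γ^k_{ij} = Γ^k_{ji}):
Γ^r_{θ θ} = -r
Γ^θ_{r θ} = 1/r
R^θ_{r θ r} = ∂_θ Γ^θ_{r r} - ∂_r Γ^θ_{r θ} + Γ^θ_{θ m} Γ^m_{r r} - Γ^θ_{r m} Γ^m_{r θ}
  = (0) - (-1/r^2) + (0) - (1/r^2) = 0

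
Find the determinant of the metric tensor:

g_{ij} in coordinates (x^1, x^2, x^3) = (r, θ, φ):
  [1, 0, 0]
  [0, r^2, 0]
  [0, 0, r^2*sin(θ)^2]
Diagonal metric: det(g) = g_{11}·g_{22}·g_{33}
= (1)·(r^2)·(r^2*sin(θ)^2)
det(g) = r^4*sin(θ)^2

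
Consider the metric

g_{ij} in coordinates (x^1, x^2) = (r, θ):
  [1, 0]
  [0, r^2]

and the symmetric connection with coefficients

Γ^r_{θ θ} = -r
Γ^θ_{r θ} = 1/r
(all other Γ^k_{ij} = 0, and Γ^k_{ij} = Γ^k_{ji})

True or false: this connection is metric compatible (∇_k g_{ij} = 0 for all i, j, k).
Using ∇_k g_{ij} = ∂_k g_{ij} - Γ^m_{ki} g_{mj} - Γ^m_{kj} g_{im}:
e.g. ∇_r g_{θθ} = (2*r) - (r) - (r) = 0
Every component ∇_k g_{ij} vanishes: the connection is metric compatible.
True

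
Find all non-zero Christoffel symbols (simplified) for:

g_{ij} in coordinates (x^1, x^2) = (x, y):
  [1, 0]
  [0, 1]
Using Γ^k_{ij} = (1/2) g^{km} (∂_i g_{mj} + ∂_j g_{mi} - ∂_m g_{ij}); the metric is diagonal, so only the m = k term contributes.
Every metric component is constant, so all ∂_m g_{ij} = 0 and every Christoffel symbol vanishes.
All Christoffel symbols are zero.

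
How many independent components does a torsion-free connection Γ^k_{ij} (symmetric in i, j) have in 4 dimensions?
Γ^k_{ij} has n choices for the upper index and n(n+1)/2 independent symmetric lower index pairs.
Total = 4 × 4×5/2 = 4 × 10 = 40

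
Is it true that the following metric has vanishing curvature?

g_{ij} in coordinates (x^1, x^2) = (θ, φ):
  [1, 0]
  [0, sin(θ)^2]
Non-zero Christoffel symbols:
Γ^θ_{φ φ} = -sin(2*θ)/2
Γ^φ_{θ φ} = 1/tan(θ)
Ricci tensor: R_{θθ} = 1, R_{θφ} = 0, R_{φφ} = sin(θ)^2
The Ricci tensor is non-zero, so the Riemann tensor is non-zero: not flat.
No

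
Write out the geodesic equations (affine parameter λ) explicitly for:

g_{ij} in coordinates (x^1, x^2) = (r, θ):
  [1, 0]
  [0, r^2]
Geodesic equation: d^2x^k/dλ^2 + Γ^k_{ij} (dx^i/dλ)(dx^j/dλ) = 0.
Non-zero Christoffel symbols:
Γ^r_{θ θ} = -r
Γ^θ_{r θ} = 1/r
Substituting (the symmetric pair Γ^k_{ij}, Γ^k_{ji} combines into a factor 2):
d^2r/dλ^2 - r (dθ/dλ)^2 = 0
d^2θ/dλ^2 + (2/r) (dr/dλ)(dθ/dλ) = 0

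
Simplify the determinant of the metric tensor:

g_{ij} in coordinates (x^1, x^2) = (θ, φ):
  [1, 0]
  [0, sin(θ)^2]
For a 2×2 metric: det(g) = g_{11}·g_{22} - g_{12}·g_{21}
= (1)·(sin(θ)^2) - (0)·(0)
= sin(θ)^2 - 0
det(g) = sin(θ)^2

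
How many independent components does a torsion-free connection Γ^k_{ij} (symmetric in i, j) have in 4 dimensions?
Γ^k_{ij} has n choices for the upper index and n(n+1)/2 independent symmetric lower index pairs.
Total = 4 × 4×5/2 = 4 × 10 = 40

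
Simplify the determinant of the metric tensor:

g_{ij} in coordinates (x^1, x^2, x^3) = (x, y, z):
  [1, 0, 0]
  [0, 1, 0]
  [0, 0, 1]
Diagonal metric: det(g) = g_{11}·g_{22}·g_{33}
= (1)·(1)·(1)
det(g) = 1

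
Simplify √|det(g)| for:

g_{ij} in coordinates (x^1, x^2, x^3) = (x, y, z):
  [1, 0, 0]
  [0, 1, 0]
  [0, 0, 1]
det(g) = 1
√|det(g)| = 1
Volume element: dV = 1 dx dy dz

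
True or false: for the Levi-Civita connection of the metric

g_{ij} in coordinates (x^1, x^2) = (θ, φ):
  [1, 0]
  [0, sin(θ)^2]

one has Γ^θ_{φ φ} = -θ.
Γ^θ_{φ φ} = (1/2) g^{θθ} (∂_φ g_{θφ} + ∂_φ g_{θφ} - ∂_θ g_{φφ}) = (1/2)(1)((0) + (0) - (sin(2*θ))) = -sin(2*θ)/2
This differs from the proposed value -θ.
False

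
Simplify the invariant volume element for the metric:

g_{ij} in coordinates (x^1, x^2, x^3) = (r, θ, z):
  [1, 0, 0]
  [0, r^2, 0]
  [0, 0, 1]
det(g) = r^2
√|det(g)| = r
Volume element: dV = r dr dθ dz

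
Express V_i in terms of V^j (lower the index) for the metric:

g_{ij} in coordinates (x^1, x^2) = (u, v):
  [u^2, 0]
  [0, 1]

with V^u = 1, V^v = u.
V_i = g_{ij} V^j:
V_u = (u^2)(1) + (0)(u) = u^2
V_v = (0)(1) + (1)(u) = u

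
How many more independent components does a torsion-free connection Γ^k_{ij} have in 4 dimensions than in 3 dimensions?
Independent components in n dimensions: n × n(n+1)/2 = n^2(n+1)/2.
4D: 4 × 10 = 40
3D: 3 × 6 = 18
Difference = 40 - 18 = 22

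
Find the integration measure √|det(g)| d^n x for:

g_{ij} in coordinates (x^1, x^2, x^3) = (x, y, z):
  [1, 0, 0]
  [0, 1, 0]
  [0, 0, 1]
det(g) = 1
√|det(g)| = 1
Volume element: dV = 1 dx dy dz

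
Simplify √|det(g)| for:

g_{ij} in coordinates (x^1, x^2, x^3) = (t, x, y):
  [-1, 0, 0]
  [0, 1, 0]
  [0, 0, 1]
det(g) = -1
√|det(g)| = 1
Volume element: dV = 1 dt dx dy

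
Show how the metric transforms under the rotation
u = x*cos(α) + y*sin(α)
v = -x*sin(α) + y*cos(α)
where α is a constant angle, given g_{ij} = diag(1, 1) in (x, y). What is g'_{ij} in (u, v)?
Invert the transformation: x = u*cos(α) - v*sin(α), y = u*sin(α) + v*cos(α)
g'_{ij} = (∂x^k/∂x'^i)(∂x^l/∂x'^j) g_{kl}; with g_{kl} = δ_{kl} this is Σ_k (∂x^k/∂x'^i)(∂x^k/∂x'^j).
Jacobian: ∂x/∂u = cos(α), ∂x/∂v = -sin(α), ∂y/∂u = sin(α), ∂y/∂v = cos(α)
g'_{uu} = (cos(α))(cos(α)) + (sin(α))(sin(α)) = 1
g'_{uv} = (cos(α))(-sin(α)) + (sin(α))(cos(α)) = 0
g'_{vv} = (-sin(α))(-sin(α)) + (cos(α))(cos(α)) = 1
g'_{ij} = diag(1, 1)
The Euclidean metric is invariant under rotations.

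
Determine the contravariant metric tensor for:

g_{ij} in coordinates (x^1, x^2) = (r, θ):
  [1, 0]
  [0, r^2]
The metric is diagonal, so g^{ij} is diagonal with entries 1/g_{ii}: diag(1, 1/(r^2)).
g^{ij}:
  [1, 0]
  [0, 1/r^2]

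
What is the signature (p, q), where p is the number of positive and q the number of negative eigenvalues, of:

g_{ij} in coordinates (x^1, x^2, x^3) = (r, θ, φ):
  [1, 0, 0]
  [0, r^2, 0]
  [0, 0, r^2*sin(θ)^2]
The metric is diagonal, so its eigenvalues are the diagonal entries: 1, r^2, r^2*sin(θ)^2 (at a generic point, where coordinate-dependent entries are positive).
3 positive, 0 negative.
(3, 0) - Riemannian (positive definite)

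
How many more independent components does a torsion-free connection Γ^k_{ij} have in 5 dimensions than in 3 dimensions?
Independent components in n dimensions: n × n(n+1)/2 = n^2(n+1)/2.
5D: 5 × 15 = 75
3D: 3 × 6 = 18
Difference = 75 - 18 = 57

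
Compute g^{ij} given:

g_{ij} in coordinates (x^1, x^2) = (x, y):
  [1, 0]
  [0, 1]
The metric is diagonal, so g^{ij} is diagonal with entries 1/g_{ii}: diag(1, 1).
g^{ij}:
  [1, 0]
  [0, 1]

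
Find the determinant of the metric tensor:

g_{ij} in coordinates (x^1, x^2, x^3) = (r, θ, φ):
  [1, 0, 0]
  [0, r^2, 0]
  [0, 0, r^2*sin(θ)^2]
Diagonal metric: det(g) = g_{11}·g_{22}·g_{33}
= (1)·(r^2)·(r^2*sin(θ)^2)
det(g) = r^4*sin(θ)^2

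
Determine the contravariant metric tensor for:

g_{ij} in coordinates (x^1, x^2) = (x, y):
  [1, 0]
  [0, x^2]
The metric is diagonal, so g^{ij} is diagonal with entries 1/g_{ii}: diag(1, 1/(x^2)).
g^{ij}:
  [1, 0]
  [0, 1/x^2]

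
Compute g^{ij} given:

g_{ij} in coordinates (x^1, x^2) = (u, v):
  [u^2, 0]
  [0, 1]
The metric is diagonal, so g^{ij} is diagonal with entries 1/g_{ii}: diag(1/(u^2), 1).
g^{ij}:
  [1/u^2, 0]
  [0, 1]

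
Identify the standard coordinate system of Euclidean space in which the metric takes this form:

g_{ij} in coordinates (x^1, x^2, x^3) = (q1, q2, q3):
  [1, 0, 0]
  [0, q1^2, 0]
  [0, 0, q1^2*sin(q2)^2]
The line element ds^2 = dq1^2 + q1^2 dq2^2 + q1^2 sin(q2)^2 dq3^2 is dr^2 + r^2 dθ^2 + r^2 sin(θ)^2 dφ^2 with q1 = r, q2 = θ, q3 = φ.
spherical coordinates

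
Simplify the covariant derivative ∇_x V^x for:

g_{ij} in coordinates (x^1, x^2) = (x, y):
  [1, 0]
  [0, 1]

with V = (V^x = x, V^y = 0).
All Christoffel symbols are zero.
∇_x V^x = ∂_x V^x + Γ^x_{x j} V^j
  = (1) + (0)(x) + (0)(0)
  = 1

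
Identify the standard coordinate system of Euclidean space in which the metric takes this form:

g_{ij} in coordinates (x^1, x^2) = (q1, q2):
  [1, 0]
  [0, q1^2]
The line element ds^2 = dq1^2 + q1^2 dq2^2 is dr^2 + r^2 dθ^2 with q1 = r, q2 = θ.
polar coordinates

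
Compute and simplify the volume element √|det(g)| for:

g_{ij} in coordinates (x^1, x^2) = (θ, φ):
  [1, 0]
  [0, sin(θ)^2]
det(g) = sin(θ)^2
√|det(g)| = sin(θ) (taking 0 < θ < π so that |sin(θ)| = sin(θ))
Volume element: dV = sin(θ) dθ dφ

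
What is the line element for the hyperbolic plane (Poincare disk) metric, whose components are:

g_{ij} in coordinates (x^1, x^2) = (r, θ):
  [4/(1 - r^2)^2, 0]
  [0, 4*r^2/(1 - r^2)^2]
ds^2 = g_{ij} dx^i dx^j; only the non-zero components contribute.
ds^2 = (4/(1 - r^2)^2) dr^2 + (4*r^2/(1 - r^2)^2) dθ^2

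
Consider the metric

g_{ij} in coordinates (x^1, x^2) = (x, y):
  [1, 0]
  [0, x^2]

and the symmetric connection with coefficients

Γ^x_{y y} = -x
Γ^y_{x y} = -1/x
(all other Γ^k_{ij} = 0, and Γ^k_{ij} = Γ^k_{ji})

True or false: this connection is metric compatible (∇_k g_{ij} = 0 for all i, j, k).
Using ∇_k g_{ij} = ∂_k g_{ij} - Γ^m_{ki} g_{mj} - Γ^m_{kj} g_{im}:
∇_y g_{xy} = (0) - (-x) - (-x) = 2*x ≠ 0
So the connection is not metric compatible (it is not the Levi-Civita connection).
False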